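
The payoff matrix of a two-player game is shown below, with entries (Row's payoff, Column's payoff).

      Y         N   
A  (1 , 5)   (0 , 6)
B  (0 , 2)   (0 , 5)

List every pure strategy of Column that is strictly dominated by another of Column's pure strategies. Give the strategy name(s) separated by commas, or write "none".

Y: dominated, since N does at least as well everywhere (A: 6>5, B: 5>2).
Nothing dominates N: Y at A (6>5).

Y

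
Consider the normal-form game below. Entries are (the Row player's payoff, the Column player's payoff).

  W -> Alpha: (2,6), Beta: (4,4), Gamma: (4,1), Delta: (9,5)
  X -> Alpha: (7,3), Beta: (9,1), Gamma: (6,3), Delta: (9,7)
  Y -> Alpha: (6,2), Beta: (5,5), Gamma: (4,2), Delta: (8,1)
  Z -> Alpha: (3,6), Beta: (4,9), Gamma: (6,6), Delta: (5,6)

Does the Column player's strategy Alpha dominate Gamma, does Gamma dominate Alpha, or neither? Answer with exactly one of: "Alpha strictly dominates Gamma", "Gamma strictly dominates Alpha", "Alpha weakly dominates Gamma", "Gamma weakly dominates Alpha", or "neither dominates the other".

Alpha's payoffs vs Gamma's, by the Row player's action — W: 6>1, X: 3=3, Y: 2=2, Z: 6=6.
Alpha is at least as good everywhere and strictly better somewhere (tied only at X, Y, Z), so Alpha weakly but not strictly dominates Gamma.

Alpha weakly dominates Gamma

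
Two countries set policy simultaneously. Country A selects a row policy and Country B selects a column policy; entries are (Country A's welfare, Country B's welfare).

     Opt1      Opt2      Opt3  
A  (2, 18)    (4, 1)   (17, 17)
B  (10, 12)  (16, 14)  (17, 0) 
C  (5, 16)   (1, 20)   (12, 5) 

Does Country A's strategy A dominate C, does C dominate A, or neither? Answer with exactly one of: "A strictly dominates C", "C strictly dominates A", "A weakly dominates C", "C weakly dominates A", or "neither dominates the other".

neither dominates the other

Compare A to C across every action of Country B: Opt1: 2<5, Opt2: 4>1, Opt3: 17>12.
A does better at Opt2, Opt3 but worse at Opt1; neither strategy dominates the other.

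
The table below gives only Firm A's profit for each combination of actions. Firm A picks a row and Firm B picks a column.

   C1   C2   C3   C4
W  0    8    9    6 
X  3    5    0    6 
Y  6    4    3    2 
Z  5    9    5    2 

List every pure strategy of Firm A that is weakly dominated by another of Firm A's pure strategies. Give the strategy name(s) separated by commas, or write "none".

W is not dominated — it holds its own against X at C2 (8>5); Y at C2 (8>4); Z at C3 (9>5).
Nothing dominates X: W at C1 (3>0); Y at C2 (5>4); Z at C4 (6>2).
Nothing dominates Y: W at C1 (6>0); X at C1 (6>3); Z at C1 (6>5).
Z is not dominated — it holds its own against W at C1 (5>0); X at C1 (5>3); Y at C2 (9>4).

none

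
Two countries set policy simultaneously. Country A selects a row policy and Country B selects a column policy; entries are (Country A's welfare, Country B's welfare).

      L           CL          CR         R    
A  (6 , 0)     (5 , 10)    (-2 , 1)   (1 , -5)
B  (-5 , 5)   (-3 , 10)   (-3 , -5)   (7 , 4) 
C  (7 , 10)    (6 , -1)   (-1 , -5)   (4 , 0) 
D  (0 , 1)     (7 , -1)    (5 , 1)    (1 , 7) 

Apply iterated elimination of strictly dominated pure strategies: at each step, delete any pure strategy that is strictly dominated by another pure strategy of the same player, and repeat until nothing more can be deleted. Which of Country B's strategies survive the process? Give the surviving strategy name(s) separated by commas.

Row A is eliminated: C beats it against every remaining column (L: 7>6, CL: 6>5, CR: -1>-2, R: 4>1).
Country B's strategy CR is strictly dominated by R (B: 4>-5, C: 0>-5, D: 7>1) and is removed.
Among the remaining strategies, none is strictly dominated by another pure strategy of the same player, so the elimination stops.
Surviving strategies — Country A: {B, C, D}; Country B: {L, CL, R}.

L, CL, R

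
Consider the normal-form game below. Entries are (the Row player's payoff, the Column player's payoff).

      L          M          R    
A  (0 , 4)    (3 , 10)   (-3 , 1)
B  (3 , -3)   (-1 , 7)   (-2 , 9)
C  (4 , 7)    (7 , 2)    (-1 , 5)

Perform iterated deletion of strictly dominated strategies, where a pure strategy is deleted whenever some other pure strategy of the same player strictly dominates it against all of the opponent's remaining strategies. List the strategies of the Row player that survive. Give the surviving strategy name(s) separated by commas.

Row A is eliminated: C beats it against every remaining column (L: 4>0, M: 7>3, R: -1>-3).
For the Row player, C strictly dominates B on the remaining columns (L: 4>3, M: 7>-1, R: -1>-2); eliminate B.
For the Column player, L strictly dominates M on the remaining rows (C: 7>2); eliminate M.
The Column player's strategy R is strictly dominated by L (C: 7>5) and is removed.
Among the remaining strategies, none is strictly dominated by another pure strategy of the same player, so the elimination stops.
Surviving strategies — the Row player: {C}; the Column player: {L}.

C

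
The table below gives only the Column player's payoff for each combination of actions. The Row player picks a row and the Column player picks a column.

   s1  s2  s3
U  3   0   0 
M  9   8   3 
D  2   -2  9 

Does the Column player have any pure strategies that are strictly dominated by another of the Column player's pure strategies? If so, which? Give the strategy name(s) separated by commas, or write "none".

s2

Nothing dominates s1: s2 at U (3>0); s3 at U (3>0).
s2: dominated, since s1 does at least as well everywhere (U: 3>0, M: 9>8, D: 2>-2).
s3: no other strategy beats it everywhere (s1 at D (9>2); s2 at U (0=0)).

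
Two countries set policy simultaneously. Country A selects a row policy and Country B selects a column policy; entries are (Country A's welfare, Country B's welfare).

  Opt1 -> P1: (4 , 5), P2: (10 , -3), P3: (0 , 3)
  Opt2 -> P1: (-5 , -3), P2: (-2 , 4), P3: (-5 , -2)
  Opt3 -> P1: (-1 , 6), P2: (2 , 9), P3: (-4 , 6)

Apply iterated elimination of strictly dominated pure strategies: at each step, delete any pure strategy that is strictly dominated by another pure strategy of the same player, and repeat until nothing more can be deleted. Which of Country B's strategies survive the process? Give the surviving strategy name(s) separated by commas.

P1

Country A's strategy Opt2 is strictly dominated by Opt1 (P1: 4>-5, P2: 10>-2, P3: 0>-5) and is removed.
Row Opt3 is eliminated: Opt1 beats it against every remaining column (P1: 4>-1, P2: 10>2, P3: 0>-4).
Country B's strategy P2 is strictly dominated by P1 (Opt1: 5>-3) and is removed.
For Country B, P1 strictly dominates P3 on the remaining rows (Opt1: 5>3); eliminate P3.
Among the remaining strategies, none is strictly dominated by another pure strategy of the same player, so the elimination stops.
Surviving strategies — Country A: {Opt1}; Country B: {P1}.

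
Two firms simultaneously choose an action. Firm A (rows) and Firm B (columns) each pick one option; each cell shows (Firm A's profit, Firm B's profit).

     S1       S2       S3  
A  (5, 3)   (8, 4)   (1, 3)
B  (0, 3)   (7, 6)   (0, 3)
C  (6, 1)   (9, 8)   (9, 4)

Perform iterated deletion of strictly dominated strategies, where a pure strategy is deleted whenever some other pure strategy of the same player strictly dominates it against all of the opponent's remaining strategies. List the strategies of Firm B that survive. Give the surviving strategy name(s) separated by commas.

Row A is eliminated: C beats it against every remaining column (S1: 6>5, S2: 9>8, S3: 9>1).
Row B is eliminated: C beats it against every remaining column (S1: 6>0, S2: 9>7, S3: 9>0).
Firm B's strategy S1 is strictly dominated by S2 (C: 8>1) and is removed.
For Firm B, S2 strictly dominates S3 on the remaining rows (C: 8>4); eliminate S3.
Among the remaining strategies, none is strictly dominated by another pure strategy of the same player, so the elimination stops.
Surviving strategies — Firm A: {C}; Firm B: {S2}.

S2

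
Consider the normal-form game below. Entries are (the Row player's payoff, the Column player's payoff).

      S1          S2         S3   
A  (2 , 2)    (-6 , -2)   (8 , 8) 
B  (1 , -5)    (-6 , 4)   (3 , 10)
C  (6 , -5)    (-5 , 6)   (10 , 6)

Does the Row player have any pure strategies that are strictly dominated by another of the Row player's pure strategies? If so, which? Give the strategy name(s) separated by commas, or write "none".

A is strictly dominated by C (S1: 6>2, S2: -5>-6, S3: 10>8).
B: dominated, since C does at least as well everywhere (S1: 6>1, S2: -5>-6, S3: 10>3).
C: no other strategy beats it everywhere (A at S1 (6>2); B at S1 (6>1)).

A, B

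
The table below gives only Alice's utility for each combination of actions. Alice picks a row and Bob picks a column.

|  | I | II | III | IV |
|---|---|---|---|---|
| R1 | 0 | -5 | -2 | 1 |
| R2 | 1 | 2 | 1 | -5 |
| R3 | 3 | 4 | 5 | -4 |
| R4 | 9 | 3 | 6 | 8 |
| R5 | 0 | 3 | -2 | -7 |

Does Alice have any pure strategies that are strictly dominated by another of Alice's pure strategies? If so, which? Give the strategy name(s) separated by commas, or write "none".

R1: dominated, since R4 does at least as well everywhere (I: 9>0, II: 3>-5, III: 6>-2, IV: 8>1).
R3 strictly dominates R2 — I: 3>1, II: 4>2, III: 5>1, IV: -4>-5.
Nothing dominates R3: R1 at I (3>0); R2 at I (3>1); R4 at II (4>3); R5 at I (3>0).
R4 is not dominated — it holds its own against R1 at I (9>0); R2 at I (9>1); R3 at I (9>3); R5 at I (9>0).
R5 is strictly dominated by R3 (I: 3>0, II: 4>3, III: 5>-2, IV: -4>-7).

R1, R2, R5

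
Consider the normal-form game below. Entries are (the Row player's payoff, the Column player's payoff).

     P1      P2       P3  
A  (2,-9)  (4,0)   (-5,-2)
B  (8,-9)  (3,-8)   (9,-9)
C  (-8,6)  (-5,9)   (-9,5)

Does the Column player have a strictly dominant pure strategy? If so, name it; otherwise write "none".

P2

P2 vs P1: A: 0>-9, B: -8>-9, C: 9>6.
P2 vs P3: A: 0>-2, B: -8>-9, C: 9>5.
P2 strictly beats every other strategy against every opponent action, so it is strictly dominant.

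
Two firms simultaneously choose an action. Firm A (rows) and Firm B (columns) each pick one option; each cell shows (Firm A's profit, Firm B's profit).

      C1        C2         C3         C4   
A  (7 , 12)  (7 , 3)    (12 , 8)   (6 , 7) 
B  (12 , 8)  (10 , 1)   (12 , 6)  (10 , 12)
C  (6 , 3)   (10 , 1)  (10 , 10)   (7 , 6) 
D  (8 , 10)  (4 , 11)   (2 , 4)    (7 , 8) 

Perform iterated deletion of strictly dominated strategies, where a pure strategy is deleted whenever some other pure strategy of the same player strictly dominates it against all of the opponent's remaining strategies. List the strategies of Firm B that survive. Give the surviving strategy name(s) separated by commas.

For Firm A, B strictly dominates D on the remaining columns (C1: 12>8, C2: 10>4, C3: 12>2, C4: 10>7); eliminate D.
Firm B's strategy C2 is strictly dominated by C1 (A: 12>3, B: 8>1, C: 3>1) and is removed.
For Firm A, B strictly dominates C on the remaining columns (C1: 12>6, C3: 12>10, C4: 10>7); eliminate C.
Firm B's strategy C3 is strictly dominated by C1 (A: 12>8, B: 8>6) and is removed.
For Firm A, B strictly dominates A on the remaining columns (C1: 12>7, C4: 10>6); eliminate A.
Column C1 is eliminated: C4 beats it against every remaining row (B: 12>8).
Among the remaining strategies, none is strictly dominated by another pure strategy of the same player, so the elimination stops.
Surviving strategies — Firm A: {B}; Firm B: {C4}.

C4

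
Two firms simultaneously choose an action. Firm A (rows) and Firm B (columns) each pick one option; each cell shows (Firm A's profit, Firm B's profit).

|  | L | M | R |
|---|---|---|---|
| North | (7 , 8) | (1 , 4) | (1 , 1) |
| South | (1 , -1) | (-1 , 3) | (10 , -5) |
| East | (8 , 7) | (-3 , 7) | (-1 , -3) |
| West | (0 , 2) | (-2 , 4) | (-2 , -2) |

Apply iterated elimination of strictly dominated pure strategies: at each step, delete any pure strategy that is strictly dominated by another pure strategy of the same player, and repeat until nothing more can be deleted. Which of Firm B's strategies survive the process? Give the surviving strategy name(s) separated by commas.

L, M

Firm A's strategy West is strictly dominated by North (L: 7>0, M: 1>-2, R: 1>-2) and is removed.
Firm B's strategy R is strictly dominated by L (North: 8>1, South: -1>-5, East: 7>-3) and is removed.
Row South is eliminated: North beats it against every remaining column (L: 7>1, M: 1>-1).
Among the remaining strategies, none is strictly dominated by another pure strategy of the same player, so the elimination stops.
Surviving strategies — Firm A: {North, East}; Firm B: {L, M}.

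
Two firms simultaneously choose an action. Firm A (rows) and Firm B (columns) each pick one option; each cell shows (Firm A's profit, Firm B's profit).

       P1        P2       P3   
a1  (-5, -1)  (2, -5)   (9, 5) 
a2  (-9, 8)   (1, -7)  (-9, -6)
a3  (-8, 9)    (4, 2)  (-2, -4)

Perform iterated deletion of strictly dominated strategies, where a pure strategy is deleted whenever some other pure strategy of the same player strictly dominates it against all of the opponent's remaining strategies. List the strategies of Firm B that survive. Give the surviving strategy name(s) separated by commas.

For Firm A, a1 strictly dominates a2 on the remaining columns (P1: -5>-9, P2: 2>1, P3: 9>-9); eliminate a2.
For Firm B, P1 strictly dominates P2 on the remaining rows (a1: -1>-5, a3: 9>2); eliminate P2.
Row a3 is eliminated: a1 beats it against every remaining column (P1: -5>-8, P3: 9>-2).
Firm B's strategy P1 is strictly dominated by P3 (a1: 5>-1) and is removed.
Among the remaining strategies, none is strictly dominated by another pure strategy of the same player, so the elimination stops.
Surviving strategies — Firm A: {a1}; Firm B: {P3}.

P3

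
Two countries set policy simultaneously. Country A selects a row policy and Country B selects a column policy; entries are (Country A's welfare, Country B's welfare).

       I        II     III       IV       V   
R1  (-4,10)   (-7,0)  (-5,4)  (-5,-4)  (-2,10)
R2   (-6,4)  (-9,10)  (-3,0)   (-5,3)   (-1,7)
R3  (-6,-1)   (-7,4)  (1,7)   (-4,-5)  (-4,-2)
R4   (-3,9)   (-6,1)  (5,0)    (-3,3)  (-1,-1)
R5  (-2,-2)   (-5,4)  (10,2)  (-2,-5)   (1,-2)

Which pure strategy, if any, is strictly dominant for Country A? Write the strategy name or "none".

R5 vs R1: I: -2>-4, II: -5>-7, III: 10>-5, IV: -2>-5, V: 1>-2.
R5 vs R2: I: -2>-6, II: -5>-9, III: 10>-3, IV: -2>-5, V: 1>-1.
R5 vs R3: I: -2>-6, II: -5>-7, III: 10>1, IV: -2>-4, V: 1>-4.
R5 vs R4: I: -2>-3, II: -5>-6, III: 10>5, IV: -2>-3, V: 1>-1.
R5 strictly beats every other strategy against every opponent action, so it is strictly dominant.

R5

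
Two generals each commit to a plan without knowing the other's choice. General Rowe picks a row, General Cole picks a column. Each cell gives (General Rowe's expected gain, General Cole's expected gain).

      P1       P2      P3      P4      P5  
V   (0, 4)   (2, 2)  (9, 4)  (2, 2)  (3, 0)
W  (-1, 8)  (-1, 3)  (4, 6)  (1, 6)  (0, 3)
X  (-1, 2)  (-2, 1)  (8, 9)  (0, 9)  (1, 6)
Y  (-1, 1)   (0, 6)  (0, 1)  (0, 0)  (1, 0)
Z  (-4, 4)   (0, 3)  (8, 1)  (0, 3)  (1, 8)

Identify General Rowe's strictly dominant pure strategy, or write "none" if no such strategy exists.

V

V vs W: P1: 0>-1, P2: 2>-1, P3: 9>4, P4: 2>1, P5: 3>0.
V vs X: P1: 0>-1, P2: 2>-2, P3: 9>8, P4: 2>0, P5: 3>1.
V vs Y: P1: 0>-1, P2: 2>0, P3: 9>0, P4: 2>0, P5: 3>1.
V vs Z: P1: 0>-4, P2: 2>0, P3: 9>8, P4: 2>0, P5: 3>1.
V strictly beats every other strategy against every opponent action, so it is strictly dominant.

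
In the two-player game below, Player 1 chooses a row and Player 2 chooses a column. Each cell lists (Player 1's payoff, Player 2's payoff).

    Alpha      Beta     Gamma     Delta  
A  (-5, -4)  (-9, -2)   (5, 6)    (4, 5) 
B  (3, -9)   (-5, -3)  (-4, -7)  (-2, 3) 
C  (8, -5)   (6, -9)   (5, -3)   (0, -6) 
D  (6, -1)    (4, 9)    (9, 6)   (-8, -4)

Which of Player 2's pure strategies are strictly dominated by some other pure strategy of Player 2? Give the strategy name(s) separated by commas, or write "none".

Alpha

Gamma strictly dominates Alpha — A: 6>-4, B: -7>-9, C: -3>-5, D: 6>-1.
Beta: no other strategy beats it everywhere (Alpha at A (-2>-4); Gamma at B (-3>-7); Delta at D (9>-4)).
Nothing dominates Gamma: Alpha at A (6>-4); Beta at A (6>-2); Delta at A (6>5).
Nothing dominates Delta: Alpha at A (5>-4); Beta at A (5>-2); Gamma at B (3>-7).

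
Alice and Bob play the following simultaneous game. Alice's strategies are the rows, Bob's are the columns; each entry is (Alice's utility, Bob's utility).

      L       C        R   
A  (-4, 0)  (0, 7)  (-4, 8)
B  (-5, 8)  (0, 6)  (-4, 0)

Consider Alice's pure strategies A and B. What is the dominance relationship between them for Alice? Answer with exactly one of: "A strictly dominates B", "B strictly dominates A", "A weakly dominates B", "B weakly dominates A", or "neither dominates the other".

A weakly dominates B

A's payoffs vs B's, by Bob's action — L: -4>-5, C: 0=0, R: -4=-4.
A is at least as good everywhere and strictly better somewhere (tied only at C, R), so A weakly but not strictly dominates B.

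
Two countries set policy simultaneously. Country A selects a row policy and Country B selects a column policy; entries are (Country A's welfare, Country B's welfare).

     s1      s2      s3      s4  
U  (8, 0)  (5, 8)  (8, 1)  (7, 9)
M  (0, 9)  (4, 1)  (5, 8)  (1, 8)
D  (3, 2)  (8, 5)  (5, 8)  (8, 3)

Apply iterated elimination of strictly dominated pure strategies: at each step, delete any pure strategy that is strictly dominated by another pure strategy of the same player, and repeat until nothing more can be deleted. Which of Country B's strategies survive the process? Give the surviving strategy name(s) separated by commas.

s2, s3, s4

Country A's strategy M is strictly dominated by U (s1: 8>0, s2: 5>4, s3: 8>5, s4: 7>1) and is removed.
Country B's strategy s1 is strictly dominated by s2 (U: 8>0, D: 5>2) and is removed.
Among the remaining strategies, none is strictly dominated by another pure strategy of the same player, so the elimination stops.
Surviving strategies — Country A: {U, D}; Country B: {s2, s3, s4}.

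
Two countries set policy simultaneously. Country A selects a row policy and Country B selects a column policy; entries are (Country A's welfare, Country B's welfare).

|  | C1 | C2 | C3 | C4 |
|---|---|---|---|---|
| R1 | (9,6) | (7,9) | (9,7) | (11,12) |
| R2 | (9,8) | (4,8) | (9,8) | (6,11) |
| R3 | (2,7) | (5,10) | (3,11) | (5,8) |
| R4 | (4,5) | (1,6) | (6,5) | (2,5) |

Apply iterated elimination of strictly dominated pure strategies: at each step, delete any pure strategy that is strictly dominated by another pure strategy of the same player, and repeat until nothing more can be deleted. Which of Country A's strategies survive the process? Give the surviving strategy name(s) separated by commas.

Row R3 is eliminated: R1 beats it against every remaining column (C1: 9>2, C2: 7>5, C3: 9>3, C4: 11>5).
Country A's strategy R4 is strictly dominated by R1 (C1: 9>4, C2: 7>1, C3: 9>6, C4: 11>2) and is removed.
Country B's strategy C1 is strictly dominated by C4 (R1: 12>6, R2: 11>8) and is removed.
Column C2 is eliminated: C4 beats it against every remaining row (R1: 12>9, R2: 11>8).
Country B's strategy C3 is strictly dominated by C4 (R1: 12>7, R2: 11>8) and is removed.
For Country A, R1 strictly dominates R2 on the remaining columns (C4: 11>6); eliminate R2.
Among the remaining strategies, none is strictly dominated by another pure strategy of the same player, so the elimination stops.
Surviving strategies — Country A: {R1}; Country B: {C4}.

R1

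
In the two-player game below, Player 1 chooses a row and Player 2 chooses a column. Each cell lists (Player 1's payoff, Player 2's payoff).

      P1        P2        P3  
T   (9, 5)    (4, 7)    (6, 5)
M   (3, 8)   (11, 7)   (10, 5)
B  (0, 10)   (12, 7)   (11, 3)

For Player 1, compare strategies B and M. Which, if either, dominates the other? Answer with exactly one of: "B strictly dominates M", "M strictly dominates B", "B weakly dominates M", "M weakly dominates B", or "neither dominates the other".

neither dominates the other

B's payoffs vs M's, by Player 2's action — P1: 0<3, P2: 12>11, P3: 11>10.
B does better at P2, P3 but worse at P1; neither strategy dominates the other.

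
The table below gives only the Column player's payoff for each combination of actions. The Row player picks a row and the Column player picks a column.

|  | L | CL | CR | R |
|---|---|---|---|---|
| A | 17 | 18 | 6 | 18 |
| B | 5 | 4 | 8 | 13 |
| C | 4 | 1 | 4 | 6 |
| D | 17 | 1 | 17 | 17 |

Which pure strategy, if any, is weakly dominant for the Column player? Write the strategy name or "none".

R

R vs L: A: 18>17, B: 13>5, C: 6>4, D: 17=17.
R vs CL: A: 18=18, B: 13>4, C: 6>1, D: 17>1.
R vs CR: A: 18>6, B: 13>8, C: 6>4, D: 17=17.
R is at least as good as every other strategy against every opponent action, so it is weakly dominant.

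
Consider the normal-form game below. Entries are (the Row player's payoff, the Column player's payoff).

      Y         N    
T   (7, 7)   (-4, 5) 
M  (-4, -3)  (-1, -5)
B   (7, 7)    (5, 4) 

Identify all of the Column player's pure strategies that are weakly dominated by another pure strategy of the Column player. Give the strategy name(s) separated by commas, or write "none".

N

Nothing dominates Y: N at T (7>5).
N is weakly dominated by Y (T: 7>5, M: -3>-5, B: 7>4).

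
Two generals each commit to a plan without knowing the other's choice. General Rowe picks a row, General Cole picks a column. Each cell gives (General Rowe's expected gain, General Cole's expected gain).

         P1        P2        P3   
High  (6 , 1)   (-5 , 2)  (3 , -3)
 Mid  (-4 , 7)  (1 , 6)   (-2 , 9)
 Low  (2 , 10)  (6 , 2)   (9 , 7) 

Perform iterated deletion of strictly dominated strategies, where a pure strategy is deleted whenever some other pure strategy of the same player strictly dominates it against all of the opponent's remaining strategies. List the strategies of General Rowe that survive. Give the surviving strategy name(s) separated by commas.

High, Low

For General Rowe, Low strictly dominates Mid on the remaining columns (P1: 2>-4, P2: 6>1, P3: 9>-2); eliminate Mid.
For General Cole, P1 strictly dominates P3 on the remaining rows (High: 1>-3, Low: 10>7); eliminate P3.
Among the remaining strategies, none is strictly dominated by another pure strategy of the same player, so the elimination stops.
Surviving strategies — General Rowe: {High, Low}; General Cole: {P1, P2}.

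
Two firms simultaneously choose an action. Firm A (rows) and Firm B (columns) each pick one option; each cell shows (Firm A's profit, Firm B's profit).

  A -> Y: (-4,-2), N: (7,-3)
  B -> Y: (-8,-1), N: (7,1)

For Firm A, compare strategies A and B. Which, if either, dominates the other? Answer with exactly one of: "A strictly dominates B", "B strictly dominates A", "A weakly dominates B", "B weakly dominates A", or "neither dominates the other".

A's payoffs vs B's, by Firm B's action — Y: -4>-8, N: 7=7.
A is at least as good everywhere and strictly better somewhere (tied only at N), so A weakly but not strictly dominates B.

A weakly dominates B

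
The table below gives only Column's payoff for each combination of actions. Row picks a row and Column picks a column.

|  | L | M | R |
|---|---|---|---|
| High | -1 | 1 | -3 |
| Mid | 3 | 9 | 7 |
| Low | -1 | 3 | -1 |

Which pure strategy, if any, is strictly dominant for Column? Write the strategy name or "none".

M

M vs L: High: 1>-1, Mid: 9>3, Low: 3>-1.
M vs R: High: 1>-3, Mid: 9>7, Low: 3>-1.
M strictly beats every other strategy against every opponent action, so it is strictly dominant.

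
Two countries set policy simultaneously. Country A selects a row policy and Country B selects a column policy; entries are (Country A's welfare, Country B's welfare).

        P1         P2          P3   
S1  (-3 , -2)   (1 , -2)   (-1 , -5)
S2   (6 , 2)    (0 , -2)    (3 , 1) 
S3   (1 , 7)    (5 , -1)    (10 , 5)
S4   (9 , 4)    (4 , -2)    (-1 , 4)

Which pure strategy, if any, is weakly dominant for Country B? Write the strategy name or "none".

P1 vs P2: S1: -2=-2, S2: 2>-2, S3: 7>-1, S4: 4>-2.
P1 vs P3: S1: -2>-5, S2: 2>1, S3: 7>5, S4: 4=4.
P1 is at least as good as every other strategy against every opponent action, so it is weakly dominant.

P1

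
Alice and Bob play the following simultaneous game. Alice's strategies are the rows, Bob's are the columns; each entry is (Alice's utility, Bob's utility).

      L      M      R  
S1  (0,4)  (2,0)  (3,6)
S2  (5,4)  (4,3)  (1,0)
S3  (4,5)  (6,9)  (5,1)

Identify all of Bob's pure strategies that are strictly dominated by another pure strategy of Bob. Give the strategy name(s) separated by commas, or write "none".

L is not dominated — it holds its own against M at S1 (4>0); R at S2 (4>0).
M: no other strategy beats it everywhere (L at S3 (9>5); R at S2 (3>0)).
R: no other strategy beats it everywhere (L at S1 (6>4); M at S1 (6>0)).

none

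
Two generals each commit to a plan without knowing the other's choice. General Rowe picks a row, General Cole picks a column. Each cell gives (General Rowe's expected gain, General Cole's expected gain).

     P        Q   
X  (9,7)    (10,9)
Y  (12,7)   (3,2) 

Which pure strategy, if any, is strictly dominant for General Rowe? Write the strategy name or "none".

none

X fails to dominate Y at P (9<12).
Y fails to dominate X at Q (3<10).
No single strategy dominates all the others.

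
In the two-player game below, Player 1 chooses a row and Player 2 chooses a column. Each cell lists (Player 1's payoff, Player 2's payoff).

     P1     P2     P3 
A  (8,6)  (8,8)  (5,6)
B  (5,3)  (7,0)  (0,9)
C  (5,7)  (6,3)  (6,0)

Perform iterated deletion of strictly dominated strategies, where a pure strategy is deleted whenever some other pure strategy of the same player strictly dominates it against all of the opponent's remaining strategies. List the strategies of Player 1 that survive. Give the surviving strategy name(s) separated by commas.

A

Row B is eliminated: A beats it against every remaining column (P1: 8>5, P2: 8>7, P3: 5>0).
Player 2's strategy P3 is strictly dominated by P2 (A: 8>6, C: 3>0) and is removed.
Player 1's strategy C is strictly dominated by A (P1: 8>5, P2: 8>6) and is removed.
Column P1 is eliminated: P2 beats it against every remaining row (A: 8>6).
Among the remaining strategies, none is strictly dominated by another pure strategy of the same player, so the elimination stops.
Surviving strategies — Player 1: {A}; Player 2: {P2}.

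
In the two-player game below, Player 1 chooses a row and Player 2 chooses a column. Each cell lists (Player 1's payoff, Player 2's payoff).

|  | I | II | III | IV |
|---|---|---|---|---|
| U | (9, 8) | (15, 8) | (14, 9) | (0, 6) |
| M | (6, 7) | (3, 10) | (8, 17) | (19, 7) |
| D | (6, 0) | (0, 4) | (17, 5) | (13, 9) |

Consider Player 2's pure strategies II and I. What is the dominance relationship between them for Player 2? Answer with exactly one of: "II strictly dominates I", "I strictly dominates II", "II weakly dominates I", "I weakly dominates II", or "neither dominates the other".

II weakly dominates I

Compare II to I across every action of Player 1: U: 8=8, M: 10>7, D: 4>0.
II is at least as good everywhere and strictly better somewhere (tied only at U), so II weakly but not strictly dominates I.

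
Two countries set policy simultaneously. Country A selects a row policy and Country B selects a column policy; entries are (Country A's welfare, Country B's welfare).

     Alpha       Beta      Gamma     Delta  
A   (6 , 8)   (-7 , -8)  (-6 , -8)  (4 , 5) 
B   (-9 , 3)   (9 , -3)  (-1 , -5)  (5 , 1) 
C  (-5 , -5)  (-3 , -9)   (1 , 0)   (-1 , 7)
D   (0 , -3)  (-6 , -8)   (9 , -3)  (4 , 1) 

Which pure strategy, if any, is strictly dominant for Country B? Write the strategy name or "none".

Alpha fails to dominate Gamma at C (-5<0).
Beta fails to dominate Alpha at A (-8<8).
Gamma fails to dominate Alpha at A (-8<8).
Delta fails to dominate Alpha at A (5<8).
No single strategy dominates all the others.

none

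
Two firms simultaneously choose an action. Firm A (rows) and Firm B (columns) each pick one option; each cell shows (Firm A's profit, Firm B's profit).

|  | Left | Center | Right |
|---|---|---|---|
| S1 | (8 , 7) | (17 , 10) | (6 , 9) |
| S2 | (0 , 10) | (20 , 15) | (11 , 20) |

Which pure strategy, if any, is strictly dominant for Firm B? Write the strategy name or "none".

none

Left fails to dominate Center at S1 (7<10).
Center fails to dominate Right at S2 (15<20).
Right fails to dominate Center at S1 (9<10).
No single strategy dominates all the others.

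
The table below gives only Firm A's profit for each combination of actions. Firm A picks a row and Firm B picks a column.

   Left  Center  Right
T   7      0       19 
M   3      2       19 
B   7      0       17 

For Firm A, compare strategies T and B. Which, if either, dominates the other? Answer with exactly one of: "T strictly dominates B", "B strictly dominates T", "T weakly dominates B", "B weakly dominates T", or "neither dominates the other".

T weakly dominates B

Compare T to B across every action of Firm B: Left: 7=7, Center: 0=0, Right: 19>17.
T is at least as good everywhere and strictly better somewhere (tied only at Left, Center), so T weakly but not strictly dominates B.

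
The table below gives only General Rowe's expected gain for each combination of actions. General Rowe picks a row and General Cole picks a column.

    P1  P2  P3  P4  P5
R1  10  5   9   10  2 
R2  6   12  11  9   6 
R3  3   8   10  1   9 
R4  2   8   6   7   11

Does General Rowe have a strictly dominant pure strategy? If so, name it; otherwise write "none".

R1 fails to dominate R2 at P2 (5<12).
R2 fails to dominate R1 at P1 (6<10).
R3 fails to dominate R1 at P1 (3<10).
R4 fails to dominate R1 at P1 (2<10).
No single strategy dominates all the others.

none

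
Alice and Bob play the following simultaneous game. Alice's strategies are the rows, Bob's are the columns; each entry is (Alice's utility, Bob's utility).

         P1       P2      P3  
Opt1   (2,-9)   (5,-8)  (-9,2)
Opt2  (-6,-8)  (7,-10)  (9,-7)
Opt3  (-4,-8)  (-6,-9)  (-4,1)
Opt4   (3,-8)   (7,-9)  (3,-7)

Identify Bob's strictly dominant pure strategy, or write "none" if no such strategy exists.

P3

P3 vs P1: Opt1: 2>-9, Opt2: -7>-8, Opt3: 1>-8, Opt4: -7>-8.
P3 vs P2: Opt1: 2>-8, Opt2: -7>-10, Opt3: 1>-9, Opt4: -7>-9.
P3 strictly beats every other strategy against every opponent action, so it is strictly dominant.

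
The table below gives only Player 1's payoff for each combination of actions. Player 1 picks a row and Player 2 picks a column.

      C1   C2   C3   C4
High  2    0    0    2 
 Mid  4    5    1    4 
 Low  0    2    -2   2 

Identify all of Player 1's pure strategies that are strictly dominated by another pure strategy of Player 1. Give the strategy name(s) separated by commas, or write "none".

Mid strictly dominates High — C1: 4>2, C2: 5>0, C3: 1>0, C4: 4>2.
Nothing dominates Mid: High at C1 (4>2); Low at C1 (4>0).
Low: dominated, since Mid does at least as well everywhere (C1: 4>0, C2: 5>2, C3: 1>-2, C4: 4>2).

High, Low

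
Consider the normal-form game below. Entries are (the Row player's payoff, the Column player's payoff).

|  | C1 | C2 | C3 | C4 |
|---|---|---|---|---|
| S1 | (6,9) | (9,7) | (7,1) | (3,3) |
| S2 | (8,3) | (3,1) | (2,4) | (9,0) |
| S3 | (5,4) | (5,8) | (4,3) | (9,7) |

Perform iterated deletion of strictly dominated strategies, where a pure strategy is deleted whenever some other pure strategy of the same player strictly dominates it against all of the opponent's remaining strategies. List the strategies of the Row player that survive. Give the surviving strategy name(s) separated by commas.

Column C4 is eliminated: C2 beats it against every remaining row (S1: 7>3, S2: 1>0, S3: 8>7).
The Row player's strategy S3 is strictly dominated by S1 (C1: 6>5, C2: 9>5, C3: 7>4) and is removed.
Column C2 is eliminated: C1 beats it against every remaining row (S1: 9>7, S2: 3>1).
Among the remaining strategies, none is strictly dominated by another pure strategy of the same player, so the elimination stops.
Surviving strategies — the Row player: {S1, S2}; the Column player: {C1, C3}.

S1, S2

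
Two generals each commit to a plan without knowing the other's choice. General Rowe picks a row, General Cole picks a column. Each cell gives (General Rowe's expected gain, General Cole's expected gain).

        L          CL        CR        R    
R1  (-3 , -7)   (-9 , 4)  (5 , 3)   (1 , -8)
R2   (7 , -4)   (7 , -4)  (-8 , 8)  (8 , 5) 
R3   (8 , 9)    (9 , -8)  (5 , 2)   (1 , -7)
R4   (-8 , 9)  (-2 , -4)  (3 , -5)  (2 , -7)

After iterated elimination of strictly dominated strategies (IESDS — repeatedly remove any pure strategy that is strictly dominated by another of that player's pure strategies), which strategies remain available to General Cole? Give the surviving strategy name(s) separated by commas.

L, CL, CR

General Cole's strategy R is strictly dominated by CR (R1: 3>-8, R2: 8>5, R3: 2>-7, R4: -5>-7) and is removed.
General Rowe's strategy R2 is strictly dominated by R3 (L: 8>7, CL: 9>7, CR: 5>-8) and is removed.
Row R4 is eliminated: R3 beats it against every remaining column (L: 8>-8, CL: 9>-2, CR: 5>3).
Among the remaining strategies, none is strictly dominated by another pure strategy of the same player, so the elimination stops.
Surviving strategies — General Rowe: {R1, R3}; General Cole: {L, CL, CR}.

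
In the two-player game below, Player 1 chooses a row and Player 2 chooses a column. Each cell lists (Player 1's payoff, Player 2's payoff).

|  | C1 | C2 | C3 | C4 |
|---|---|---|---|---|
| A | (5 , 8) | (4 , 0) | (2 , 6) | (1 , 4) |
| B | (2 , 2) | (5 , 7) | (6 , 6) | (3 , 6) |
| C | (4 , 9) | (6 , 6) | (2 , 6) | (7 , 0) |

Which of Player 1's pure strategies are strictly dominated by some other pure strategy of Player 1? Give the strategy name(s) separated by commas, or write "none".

none

Nothing dominates A: B at C1 (5>2); C at C1 (5>4).
Nothing dominates B: A at C2 (5>4); C at C3 (6>2).
C is not dominated — it holds its own against A at C2 (6>4); B at C1 (4>2).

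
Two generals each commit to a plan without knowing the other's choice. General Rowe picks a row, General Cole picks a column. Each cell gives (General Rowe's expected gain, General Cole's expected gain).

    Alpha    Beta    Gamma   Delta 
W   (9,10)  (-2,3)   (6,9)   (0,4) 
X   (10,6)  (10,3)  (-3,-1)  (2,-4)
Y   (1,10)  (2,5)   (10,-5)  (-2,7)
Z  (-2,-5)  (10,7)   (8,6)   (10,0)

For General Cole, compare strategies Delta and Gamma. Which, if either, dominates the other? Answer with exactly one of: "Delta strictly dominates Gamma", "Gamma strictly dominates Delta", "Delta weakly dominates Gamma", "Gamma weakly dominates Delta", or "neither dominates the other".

neither dominates the other

Compare Delta to Gamma across each opponent action: W: 4<9, X: -4<-1, Y: 7>-5, Z: 0<6.
Delta does better at Y but worse at W, X, Z; neither strategy dominates the other.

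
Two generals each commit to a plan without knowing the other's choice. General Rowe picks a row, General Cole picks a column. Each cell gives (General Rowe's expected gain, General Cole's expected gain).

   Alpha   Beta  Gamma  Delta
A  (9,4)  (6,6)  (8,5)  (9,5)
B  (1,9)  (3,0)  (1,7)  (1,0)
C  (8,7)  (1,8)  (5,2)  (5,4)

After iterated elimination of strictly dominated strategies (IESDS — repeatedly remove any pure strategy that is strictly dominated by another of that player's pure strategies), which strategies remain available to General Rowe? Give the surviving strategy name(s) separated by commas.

A

For General Rowe, A strictly dominates B on the remaining columns (Alpha: 9>1, Beta: 6>3, Gamma: 8>1, Delta: 9>1); eliminate B.
Row C is eliminated: A beats it against every remaining column (Alpha: 9>8, Beta: 6>1, Gamma: 8>5, Delta: 9>5).
Column Alpha is eliminated: Beta beats it against every remaining row (A: 6>4).
Column Gamma is eliminated: Beta beats it against every remaining row (A: 6>5).
For General Cole, Beta strictly dominates Delta on the remaining rows (A: 6>5); eliminate Delta.
Among the remaining strategies, none is strictly dominated by another pure strategy of the same player, so the elimination stops.
Surviving strategies — General Rowe: {A}; General Cole: {Beta}.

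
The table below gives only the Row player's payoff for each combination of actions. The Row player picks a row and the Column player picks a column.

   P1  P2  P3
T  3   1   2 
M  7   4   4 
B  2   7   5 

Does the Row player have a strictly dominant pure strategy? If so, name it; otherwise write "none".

T fails to dominate M at P1 (3<7).
M fails to dominate B at P2 (4<7).
B fails to dominate T at P1 (2<3).
No single strategy dominates all the others.

none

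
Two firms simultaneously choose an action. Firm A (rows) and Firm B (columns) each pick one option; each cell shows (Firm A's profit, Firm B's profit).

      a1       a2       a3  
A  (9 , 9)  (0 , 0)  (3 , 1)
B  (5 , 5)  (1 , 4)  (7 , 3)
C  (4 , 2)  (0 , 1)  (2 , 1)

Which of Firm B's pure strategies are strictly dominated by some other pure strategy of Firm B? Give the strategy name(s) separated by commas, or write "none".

Nothing dominates a1: a2 at A (9>0); a3 at A (9>1).
a1 strictly dominates a2 — A: 9>0, B: 5>4, C: 2>1.
a1 strictly dominates a3 — A: 9>1, B: 5>3, C: 2>1.

a2, a3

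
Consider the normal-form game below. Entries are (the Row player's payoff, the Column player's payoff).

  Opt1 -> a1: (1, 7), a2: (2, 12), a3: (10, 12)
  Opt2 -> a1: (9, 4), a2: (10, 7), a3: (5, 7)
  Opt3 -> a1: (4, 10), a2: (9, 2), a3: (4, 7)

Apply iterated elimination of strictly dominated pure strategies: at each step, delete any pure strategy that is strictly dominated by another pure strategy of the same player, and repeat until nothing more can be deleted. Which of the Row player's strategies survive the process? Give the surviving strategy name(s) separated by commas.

Opt1, Opt2

For the Row player, Opt2 strictly dominates Opt3 on the remaining columns (a1: 9>4, a2: 10>9, a3: 5>4); eliminate Opt3.
The Column player's strategy a1 is strictly dominated by a2 (Opt1: 12>7, Opt2: 7>4) and is removed.
Among the remaining strategies, none is strictly dominated by another pure strategy of the same player, so the elimination stops.
Surviving strategies — the Row player: {Opt1, Opt2}; the Column player: {a2, a3}.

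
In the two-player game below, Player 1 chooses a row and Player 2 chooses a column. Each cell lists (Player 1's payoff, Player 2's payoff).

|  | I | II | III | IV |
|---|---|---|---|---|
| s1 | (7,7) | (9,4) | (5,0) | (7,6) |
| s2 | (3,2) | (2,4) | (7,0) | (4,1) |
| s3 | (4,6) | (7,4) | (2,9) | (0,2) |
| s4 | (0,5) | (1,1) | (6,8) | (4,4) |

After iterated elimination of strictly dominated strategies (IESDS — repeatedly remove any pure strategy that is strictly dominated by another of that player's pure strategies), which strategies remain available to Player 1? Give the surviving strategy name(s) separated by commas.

For Player 1, s1 strictly dominates s3 on the remaining columns (I: 7>4, II: 9>7, III: 5>2, IV: 7>0); eliminate s3.
Column IV is eliminated: I beats it against every remaining row (s1: 7>6, s2: 2>1, s4: 5>4).
For Player 1, s2 strictly dominates s4 on the remaining columns (I: 3>0, II: 2>1, III: 7>6); eliminate s4.
Column III is eliminated: I beats it against every remaining row (s1: 7>0, s2: 2>0).
For Player 1, s1 strictly dominates s2 on the remaining columns (I: 7>3, II: 9>2); eliminate s2.
Column II is eliminated: I beats it against every remaining row (s1: 7>4).
Among the remaining strategies, none is strictly dominated by another pure strategy of the same player, so the elimination stops.
Surviving strategies — Player 1: {s1}; Player 2: {I}.

s1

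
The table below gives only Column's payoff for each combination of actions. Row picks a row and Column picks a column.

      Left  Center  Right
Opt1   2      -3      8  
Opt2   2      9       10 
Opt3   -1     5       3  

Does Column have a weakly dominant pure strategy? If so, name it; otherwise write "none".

none

Left fails to dominate Center at Opt2 (2<9).
Center fails to dominate Left at Opt1 (-3<2).
Right fails to dominate Center at Opt3 (3<5).
No single strategy dominates all the others.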